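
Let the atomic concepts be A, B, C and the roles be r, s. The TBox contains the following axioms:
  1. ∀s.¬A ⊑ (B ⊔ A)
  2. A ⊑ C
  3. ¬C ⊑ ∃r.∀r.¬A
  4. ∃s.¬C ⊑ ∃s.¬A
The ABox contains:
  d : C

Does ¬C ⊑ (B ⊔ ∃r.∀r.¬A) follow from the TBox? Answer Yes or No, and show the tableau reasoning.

Yes

1. ¬C ⊑ (B ⊔ ∃r.∀r.¬A)  ⇔  (¬C ⊓ (¬B ⊓ ∀r.∃r.A)) unsat w.r.t. T
   all branches close; clash {C, ¬C} at x₀
2. Hence ¬C ⊑ (B ⊔ ∃r.∀r.¬A): entailed.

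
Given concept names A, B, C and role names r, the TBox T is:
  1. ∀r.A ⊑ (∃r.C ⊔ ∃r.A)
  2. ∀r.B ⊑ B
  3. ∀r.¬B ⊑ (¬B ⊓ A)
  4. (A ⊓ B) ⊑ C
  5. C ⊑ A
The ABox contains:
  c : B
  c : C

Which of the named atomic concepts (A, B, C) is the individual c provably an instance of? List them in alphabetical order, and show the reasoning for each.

1. c : A?  L(c) = {B, C} ∪ {¬A}
   clash {A, ¬A} at c — c ∈ A
2. c : B?  L(c) = {B, C} ∪ {¬B}
   clash {B, ¬B} at c — c ∈ B
3. c : C?  L(c) = {B, C} ∪ {¬C}
   clash {C, ¬C} at c — c ∈ C
4. Entailed for c: {A, B, C}

{A, B, C}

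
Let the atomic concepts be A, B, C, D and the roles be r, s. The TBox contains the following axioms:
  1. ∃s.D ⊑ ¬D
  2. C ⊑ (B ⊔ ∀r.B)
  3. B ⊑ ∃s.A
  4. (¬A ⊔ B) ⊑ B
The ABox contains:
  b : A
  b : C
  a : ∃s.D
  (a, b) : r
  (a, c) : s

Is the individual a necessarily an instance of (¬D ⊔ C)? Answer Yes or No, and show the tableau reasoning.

Yes

1. a : (¬D ⊔ C)?  L(a) = {∃s.D} ∪ {(D ⊓ ¬C)}
   clash {D, ¬D} at a — a ∈ (¬D ⊔ C)
2. Hence a : (¬D ⊔ C): entailed.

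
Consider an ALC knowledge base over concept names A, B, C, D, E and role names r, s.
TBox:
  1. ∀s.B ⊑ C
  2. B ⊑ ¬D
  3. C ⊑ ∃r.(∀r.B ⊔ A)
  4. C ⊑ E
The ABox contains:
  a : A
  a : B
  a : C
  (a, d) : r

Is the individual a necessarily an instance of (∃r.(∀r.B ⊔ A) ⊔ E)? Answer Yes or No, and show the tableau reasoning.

Yes

1. a : (∃r.(∀r.B ⊔ A) ⊔ E)?  L(a) = {A, B, C} ∪ {(∀r.(∃r.¬B ⊓ ¬A) ⊓ ¬E)}
   clash {E, ¬E} at a — a ∈ (∃r.(∀r.B ⊔ A) ⊔ E)
2. Hence a : (∃r.(∀r.B ⊔ A) ⊔ E): entailed.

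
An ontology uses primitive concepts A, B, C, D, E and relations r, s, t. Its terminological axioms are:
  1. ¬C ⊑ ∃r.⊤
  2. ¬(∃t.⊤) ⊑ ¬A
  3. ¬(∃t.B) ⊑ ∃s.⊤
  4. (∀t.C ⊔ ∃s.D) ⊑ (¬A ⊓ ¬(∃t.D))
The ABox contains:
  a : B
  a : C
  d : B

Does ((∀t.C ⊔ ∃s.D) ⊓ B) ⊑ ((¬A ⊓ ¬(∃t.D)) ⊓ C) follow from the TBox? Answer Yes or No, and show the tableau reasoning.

No

1. ((∀t.C ⊔ ∃s.D) ⊓ B) ⊑ ((¬A ⊓ ¬(∃t.D)) ⊓ C)  ⇔  (((∀t.C ⊔ ∃s.D) ⊓ B) ⊓ ((A ⊔ ∃t.D) ⊔ ¬C)) unsat w.r.t. T
   apply at x₀: (∀t.C ⊔ ∃s.D)⊑(¬A ⊓ ¬(∃t.D))
   open: L(x₀) ⊇ {B, ¬A, ¬C, ∀t.C, ∀t.¬D, …} (+ ∃-successors)
2. Hence ((∀t.C ⊔ ∃s.D) ⊓ B) ⊑ ((¬A ⊓ ¬(∃t.D)) ⊓ C): not entailed.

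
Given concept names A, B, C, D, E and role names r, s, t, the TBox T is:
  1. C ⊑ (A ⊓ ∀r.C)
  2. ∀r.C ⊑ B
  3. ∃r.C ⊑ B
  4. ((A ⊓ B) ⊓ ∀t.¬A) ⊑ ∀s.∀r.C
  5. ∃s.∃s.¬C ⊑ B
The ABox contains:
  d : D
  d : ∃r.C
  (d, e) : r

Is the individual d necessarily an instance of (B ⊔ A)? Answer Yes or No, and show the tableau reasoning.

1. d : (B ⊔ A)?  L(d) = {D, ∃r.C} ∪ {(¬B ⊓ ¬A)}
   clash {A, ¬A} at d — d ∈ (B ⊔ A)
2. Hence d : (B ⊔ A): entailed.

Yes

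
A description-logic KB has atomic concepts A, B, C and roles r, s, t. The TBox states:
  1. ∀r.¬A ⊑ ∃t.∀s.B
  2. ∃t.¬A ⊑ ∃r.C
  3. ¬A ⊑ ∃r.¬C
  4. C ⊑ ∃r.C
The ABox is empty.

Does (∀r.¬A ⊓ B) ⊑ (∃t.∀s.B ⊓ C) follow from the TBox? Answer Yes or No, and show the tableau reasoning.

1. (∀r.¬A ⊓ B) ⊑ (∃t.∀s.B ⊓ C)  ⇔  ((∀r.¬A ⊓ B) ⊓ (∀t.∃s.¬B ⊔ ¬C)) unsat w.r.t. T
   apply at x₀: ∀r.¬A⊑∃t.∀s.B
   open: L(x₀) ⊇ {A, B, ¬C, ∀r.¬A, ∀t.A, …} (+ ∃-successors)
2. Hence (∀r.¬A ⊓ B) ⊑ (∃t.∀s.B ⊓ C): not entailed.

No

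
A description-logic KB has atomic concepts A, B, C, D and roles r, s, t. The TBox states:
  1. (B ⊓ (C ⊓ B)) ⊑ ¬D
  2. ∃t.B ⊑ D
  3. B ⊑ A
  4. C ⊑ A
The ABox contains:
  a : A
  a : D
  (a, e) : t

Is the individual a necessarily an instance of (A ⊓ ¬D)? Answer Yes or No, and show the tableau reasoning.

No

1. a : (A ⊓ ¬D)?  L(a) = {A, D} ∪ {(¬A ⊔ D)}
   open: L(a) ⊇ {A, D, ¬B} — a ∉ (A ⊓ ¬D) possible
2. Hence a : (A ⊓ ¬D): not entailed.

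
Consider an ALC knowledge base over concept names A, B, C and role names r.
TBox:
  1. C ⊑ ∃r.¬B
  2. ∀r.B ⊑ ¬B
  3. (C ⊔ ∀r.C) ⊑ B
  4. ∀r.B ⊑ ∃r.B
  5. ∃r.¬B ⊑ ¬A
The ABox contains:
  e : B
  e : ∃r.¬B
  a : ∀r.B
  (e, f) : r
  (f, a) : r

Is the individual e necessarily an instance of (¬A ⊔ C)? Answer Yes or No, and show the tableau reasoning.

1. e : (¬A ⊔ C)?  L(e) = {B, ∃r.¬B} ∪ {(A ⊓ ¬C)}
   clash {A, ¬A} at e — e ∈ (¬A ⊔ C)
2. Hence e : (¬A ⊔ C): entailed.

Yes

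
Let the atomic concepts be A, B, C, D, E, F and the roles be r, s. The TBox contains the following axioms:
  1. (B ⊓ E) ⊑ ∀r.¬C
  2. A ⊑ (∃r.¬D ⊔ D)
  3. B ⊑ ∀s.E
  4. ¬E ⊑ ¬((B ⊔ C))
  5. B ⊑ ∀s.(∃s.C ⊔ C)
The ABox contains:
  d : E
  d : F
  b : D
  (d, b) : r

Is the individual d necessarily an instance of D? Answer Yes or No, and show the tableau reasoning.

1. d : D?  L(d) = {E, F} ∪ {¬D}
   open: L(d) ⊇ {E, F, ¬A, ¬B, ¬D} — d ∉ D possible
2. Hence d : D: not entailed.

No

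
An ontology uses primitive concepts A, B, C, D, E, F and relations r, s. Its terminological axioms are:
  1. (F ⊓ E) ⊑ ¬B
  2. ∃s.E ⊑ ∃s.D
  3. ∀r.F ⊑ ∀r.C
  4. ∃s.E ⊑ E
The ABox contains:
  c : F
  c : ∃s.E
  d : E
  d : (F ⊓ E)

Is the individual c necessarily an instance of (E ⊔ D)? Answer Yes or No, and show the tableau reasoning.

Yes

1. c : (E ⊔ D)?  L(c) = {F, ∃s.E} ∪ {(¬E ⊓ ¬D)}
   clash {E, ¬E} at c — c ∈ (E ⊔ D)
2. Hence c : (E ⊔ D): entailed.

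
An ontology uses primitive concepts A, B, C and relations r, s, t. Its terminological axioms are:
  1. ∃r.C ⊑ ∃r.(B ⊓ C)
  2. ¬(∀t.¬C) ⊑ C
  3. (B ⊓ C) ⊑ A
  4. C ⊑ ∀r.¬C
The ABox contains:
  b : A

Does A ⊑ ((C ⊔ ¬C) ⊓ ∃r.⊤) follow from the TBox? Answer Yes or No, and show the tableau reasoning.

No

1. A ⊑ ((C ⊔ ¬C) ⊓ ∃r.⊤)  ⇔  (A ⊓ ((¬C ⊓ C) ⊔ ∀r.⊥)) unsat w.r.t. T
   open: L(x₀) ⊇ {A, ¬C, ∀r.¬C, ∀r.⊥, ∀t.¬C}
2. Hence A ⊑ ((C ⊔ ¬C) ⊓ ∃r.⊤): not entailed.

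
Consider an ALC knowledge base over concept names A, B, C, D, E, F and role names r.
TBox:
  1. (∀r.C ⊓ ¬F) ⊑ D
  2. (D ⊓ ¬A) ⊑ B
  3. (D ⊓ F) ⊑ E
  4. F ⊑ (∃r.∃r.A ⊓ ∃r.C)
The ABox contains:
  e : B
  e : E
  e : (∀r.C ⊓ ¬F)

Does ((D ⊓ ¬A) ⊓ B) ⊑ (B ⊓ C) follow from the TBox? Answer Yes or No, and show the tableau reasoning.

1. ((D ⊓ ¬A) ⊓ B) ⊑ (B ⊓ C)  ⇔  (((D ⊓ ¬A) ⊓ B) ⊓ (¬B ⊔ ¬C)) unsat w.r.t. T
   open: L(x₀) ⊇ {B, D, ¬A, ¬C, ¬F}
2. Hence ((D ⊓ ¬A) ⊓ B) ⊑ (B ⊓ C): not entailed.

No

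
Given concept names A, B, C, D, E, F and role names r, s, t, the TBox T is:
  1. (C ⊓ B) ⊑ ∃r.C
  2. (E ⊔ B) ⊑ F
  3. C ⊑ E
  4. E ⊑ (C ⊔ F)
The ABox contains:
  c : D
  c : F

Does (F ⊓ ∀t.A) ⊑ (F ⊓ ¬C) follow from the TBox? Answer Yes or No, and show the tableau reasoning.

1. (F ⊓ ∀t.A) ⊑ (F ⊓ ¬C)  ⇔  ((F ⊓ ∀t.A) ⊓ (¬F ⊔ C)) unsat w.r.t. T
   open: L(x₀) ⊇ {C, E, F, ¬B, ∀t.A}
2. Hence (F ⊓ ∀t.A) ⊑ (F ⊓ ¬C): not entailed.

No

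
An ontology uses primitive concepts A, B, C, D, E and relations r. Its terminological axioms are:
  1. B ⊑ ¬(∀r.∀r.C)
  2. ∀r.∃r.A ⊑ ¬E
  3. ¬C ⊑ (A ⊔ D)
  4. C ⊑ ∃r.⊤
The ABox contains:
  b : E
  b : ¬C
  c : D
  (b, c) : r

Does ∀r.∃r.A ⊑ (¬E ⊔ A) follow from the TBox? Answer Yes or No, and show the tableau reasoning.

1. ∀r.∃r.A ⊑ (¬E ⊔ A)  ⇔  (∀r.∃r.A ⊓ (E ⊓ ¬A)) unsat w.r.t. T
   all branches close; clash {E, ¬E} at x₀
2. Hence ∀r.∃r.A ⊑ (¬E ⊔ A): entailed.

Yes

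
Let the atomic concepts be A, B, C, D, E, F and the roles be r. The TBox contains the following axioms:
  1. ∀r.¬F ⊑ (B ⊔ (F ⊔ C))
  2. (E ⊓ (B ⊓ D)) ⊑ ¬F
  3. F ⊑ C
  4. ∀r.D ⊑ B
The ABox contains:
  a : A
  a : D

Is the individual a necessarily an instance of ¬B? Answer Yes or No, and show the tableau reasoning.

No

1. a : ¬B?  L(a) = {A, D} ∪ {B}
   open: L(a) ⊇ {A, B, D, ¬F, ∃r.F} (+ ∃-successors) — a ∉ ¬B possible
2. Hence a : ¬B: not entailed.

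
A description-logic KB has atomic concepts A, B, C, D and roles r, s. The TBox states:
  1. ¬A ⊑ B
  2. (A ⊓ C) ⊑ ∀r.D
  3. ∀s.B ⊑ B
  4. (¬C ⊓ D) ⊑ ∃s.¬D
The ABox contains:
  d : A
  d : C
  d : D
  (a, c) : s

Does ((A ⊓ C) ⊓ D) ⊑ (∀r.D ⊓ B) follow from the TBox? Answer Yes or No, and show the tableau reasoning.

1. ((A ⊓ C) ⊓ D) ⊑ (∀r.D ⊓ B)  ⇔  (((A ⊓ C) ⊓ D) ⊓ (∃r.¬D ⊔ ¬B)) unsat w.r.t. T
   apply at x₀: (A ⊓ C)⊑∀r.D
   open: L(x₀) ⊇ {A, C, D, ¬B, ∀r.D, …} (+ ∃-successors)
2. Hence ((A ⊓ C) ⊓ D) ⊑ (∀r.D ⊓ B): not entailed.

No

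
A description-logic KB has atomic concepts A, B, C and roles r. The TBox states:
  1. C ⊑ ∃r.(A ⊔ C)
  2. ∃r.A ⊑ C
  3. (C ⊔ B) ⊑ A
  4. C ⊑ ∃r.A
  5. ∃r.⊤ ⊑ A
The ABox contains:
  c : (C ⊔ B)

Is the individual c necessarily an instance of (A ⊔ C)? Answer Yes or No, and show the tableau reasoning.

1. c : (A ⊔ C)?  L(c) = {(C ⊔ B)} ∪ {(¬A ⊓ ¬C)}
   clash {A, ¬A} at c — c ∈ (A ⊔ C)
2. Hence c : (A ⊔ C): entailed.

Yes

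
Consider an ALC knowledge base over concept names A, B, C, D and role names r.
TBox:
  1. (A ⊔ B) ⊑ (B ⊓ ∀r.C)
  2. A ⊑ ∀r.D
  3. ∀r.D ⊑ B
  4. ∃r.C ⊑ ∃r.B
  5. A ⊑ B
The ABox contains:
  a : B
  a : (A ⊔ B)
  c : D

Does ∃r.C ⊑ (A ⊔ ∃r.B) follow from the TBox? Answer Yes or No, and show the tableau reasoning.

Yes

1. ∃r.C ⊑ (A ⊔ ∃r.B)  ⇔  (∃r.C ⊓ (¬A ⊓ ∀r.¬B)) unsat w.r.t. T
   all branches close; clash {B, ¬B} at an ∃-successor
2. Hence ∃r.C ⊑ (A ⊔ ∃r.B): entailed.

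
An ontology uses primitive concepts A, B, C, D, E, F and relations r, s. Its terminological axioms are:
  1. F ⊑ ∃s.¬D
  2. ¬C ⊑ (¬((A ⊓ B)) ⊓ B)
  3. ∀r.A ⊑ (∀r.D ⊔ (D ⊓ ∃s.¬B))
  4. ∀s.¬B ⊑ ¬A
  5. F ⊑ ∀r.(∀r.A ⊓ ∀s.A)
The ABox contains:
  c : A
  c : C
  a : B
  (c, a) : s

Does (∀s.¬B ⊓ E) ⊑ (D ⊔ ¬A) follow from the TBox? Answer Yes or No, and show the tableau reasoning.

Yes

1. (∀s.¬B ⊓ E) ⊑ (D ⊔ ¬A)  ⇔  ((∀s.¬B ⊓ E) ⊓ (¬D ⊓ A)) unsat w.r.t. T
   all branches close; clash {A, ¬A} at x₀
2. Hence (∀s.¬B ⊓ E) ⊑ (D ⊔ ¬A): entailed.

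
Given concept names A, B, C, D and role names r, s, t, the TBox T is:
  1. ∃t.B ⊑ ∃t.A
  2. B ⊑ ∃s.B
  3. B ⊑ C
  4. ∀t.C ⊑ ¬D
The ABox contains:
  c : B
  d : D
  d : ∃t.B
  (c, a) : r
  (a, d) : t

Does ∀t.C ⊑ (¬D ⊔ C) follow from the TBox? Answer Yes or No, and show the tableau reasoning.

Yes

1. ∀t.C ⊑ (¬D ⊔ C)  ⇔  (∀t.C ⊓ (D ⊓ ¬C)) unsat w.r.t. T
   all branches close; clash {C, ¬C} at x₀
2. Hence ∀t.C ⊑ (¬D ⊔ C): entailed.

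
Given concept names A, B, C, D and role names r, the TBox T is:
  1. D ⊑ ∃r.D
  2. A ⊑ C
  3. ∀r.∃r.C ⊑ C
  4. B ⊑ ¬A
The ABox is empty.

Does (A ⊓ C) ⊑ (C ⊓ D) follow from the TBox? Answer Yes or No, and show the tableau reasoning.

1. (A ⊓ C) ⊑ (C ⊓ D)  ⇔  ((A ⊓ C) ⊓ (¬C ⊔ ¬D)) unsat w.r.t. T
   open: L(x₀) ⊇ {A, C, ¬B, ¬D}
2. Hence (A ⊓ C) ⊑ (C ⊓ D): not entailed.

No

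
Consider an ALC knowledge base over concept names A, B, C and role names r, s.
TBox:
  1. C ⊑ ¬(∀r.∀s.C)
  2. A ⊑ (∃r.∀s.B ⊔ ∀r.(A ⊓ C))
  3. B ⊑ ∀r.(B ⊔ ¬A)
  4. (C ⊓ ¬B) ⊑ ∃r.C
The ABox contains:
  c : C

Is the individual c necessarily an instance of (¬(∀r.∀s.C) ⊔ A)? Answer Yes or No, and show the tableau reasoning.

Yes

1. c : (¬(∀r.∀s.C) ⊔ A)?  L(c) = {C} ∪ {(∀r.∀s.C ⊓ ¬A)}
   clash {C, ¬C} at an ∃-successor — c ∈ (¬(∀r.∀s.C) ⊔ A)
2. Hence c : (¬(∀r.∀s.C) ⊔ A): entailed.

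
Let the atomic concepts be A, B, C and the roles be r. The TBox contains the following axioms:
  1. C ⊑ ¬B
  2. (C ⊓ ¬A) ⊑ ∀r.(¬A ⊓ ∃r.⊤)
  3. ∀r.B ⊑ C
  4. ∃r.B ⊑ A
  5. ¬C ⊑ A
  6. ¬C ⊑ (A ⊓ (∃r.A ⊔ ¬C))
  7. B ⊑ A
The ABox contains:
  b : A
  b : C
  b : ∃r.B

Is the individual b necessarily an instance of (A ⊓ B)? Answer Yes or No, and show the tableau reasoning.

No

1. b : (A ⊓ B)?  L(b) = {A, C, ∃r.B} ∪ {(¬A ⊔ ¬B)}
   apply at b: C⊑¬B
   open: L(b) ⊇ {A, C, ¬B, ∃r.B} (+ ∃-successors) — b ∉ (A ⊓ B) possible
2. Hence b : (A ⊓ B): not entailed.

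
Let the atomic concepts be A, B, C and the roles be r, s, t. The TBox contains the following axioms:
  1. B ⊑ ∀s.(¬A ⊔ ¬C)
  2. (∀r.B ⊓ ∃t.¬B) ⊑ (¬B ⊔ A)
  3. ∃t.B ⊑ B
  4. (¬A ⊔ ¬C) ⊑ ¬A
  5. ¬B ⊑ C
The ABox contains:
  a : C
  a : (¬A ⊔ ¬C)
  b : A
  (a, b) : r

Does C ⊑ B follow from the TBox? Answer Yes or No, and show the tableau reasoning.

No

1. C ⊑ B  ⇔  (C ⊓ ¬B) unsat w.r.t. T
   open: L(x₀) ⊇ {A, C, ¬B, ∀t.¬B, ∃r.¬B} (+ ∃-successors)
2. Hence C ⊑ B: not entailed.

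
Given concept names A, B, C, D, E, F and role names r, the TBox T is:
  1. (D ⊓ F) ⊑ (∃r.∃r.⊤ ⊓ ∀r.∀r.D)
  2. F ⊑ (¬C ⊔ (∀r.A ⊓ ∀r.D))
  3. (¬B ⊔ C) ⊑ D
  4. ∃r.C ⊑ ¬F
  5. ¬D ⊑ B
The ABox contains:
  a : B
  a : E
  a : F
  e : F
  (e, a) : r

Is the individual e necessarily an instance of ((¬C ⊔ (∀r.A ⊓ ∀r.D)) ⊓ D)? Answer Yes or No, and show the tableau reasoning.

1. e : ((¬C ⊔ (∀r.A ⊓ ∀r.D)) ⊓ D)?  L(e) = {F} ∪ {((C ⊓ (∃r.¬A ⊔ ∃r.¬D)) ⊔ ¬D)}
   apply at e: F⊑(¬C ⊔ (∀r.A ⊓ ∀r.D))
   open: L(e) ⊇ {B, F, ¬C, ¬D, ∀r.¬C} — e ∉ ((¬C ⊔ (∀r.A ⊓ ∀r.D)) ⊓ D) possible
2. Hence e : ((¬C ⊔ (∀r.A ⊓ ∀r.D)) ⊓ D): not entailed.

No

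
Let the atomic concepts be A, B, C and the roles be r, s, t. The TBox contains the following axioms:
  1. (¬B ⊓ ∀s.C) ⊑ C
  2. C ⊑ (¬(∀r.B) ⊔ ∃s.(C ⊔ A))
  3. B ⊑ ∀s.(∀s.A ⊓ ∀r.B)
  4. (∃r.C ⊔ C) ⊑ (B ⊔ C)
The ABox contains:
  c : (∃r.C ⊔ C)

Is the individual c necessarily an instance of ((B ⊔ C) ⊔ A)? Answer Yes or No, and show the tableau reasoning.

Yes

1. c : ((B ⊔ C) ⊔ A)?  L(c) = {(∃r.C ⊔ C)} ∪ {((¬B ⊓ ¬C) ⊓ ¬A)}
   clash {C, ¬C} at c — c ∈ ((B ⊔ C) ⊔ A)
2. Hence c : ((B ⊔ C) ⊔ A): entailed.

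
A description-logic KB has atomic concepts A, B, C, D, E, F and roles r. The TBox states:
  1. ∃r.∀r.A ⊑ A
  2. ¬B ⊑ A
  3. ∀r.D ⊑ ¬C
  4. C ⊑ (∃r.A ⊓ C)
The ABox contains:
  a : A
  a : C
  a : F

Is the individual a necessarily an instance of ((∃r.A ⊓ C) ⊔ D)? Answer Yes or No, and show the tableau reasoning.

1. a : ((∃r.A ⊓ C) ⊔ D)?  L(a) = {A, C, F} ∪ {((∀r.¬A ⊔ ¬C) ⊓ ¬D)}
   clash {C, ¬C} at a — a ∈ ((∃r.A ⊓ C) ⊔ D)
2. Hence a : ((∃r.A ⊓ C) ⊔ D): entailed.

Yes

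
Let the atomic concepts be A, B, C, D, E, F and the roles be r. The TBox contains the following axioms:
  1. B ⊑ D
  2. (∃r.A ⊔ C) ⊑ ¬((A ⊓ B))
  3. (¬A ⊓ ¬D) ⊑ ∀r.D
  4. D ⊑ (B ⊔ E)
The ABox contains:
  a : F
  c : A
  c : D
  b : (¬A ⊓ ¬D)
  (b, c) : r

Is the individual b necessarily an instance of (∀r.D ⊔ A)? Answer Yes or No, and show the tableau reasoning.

Yes

1. b : (∀r.D ⊔ A)?  L(b) = {(¬A ⊓ ¬D)} ∪ {(∃r.¬D ⊓ ¬A)}
   clash {D, ¬D} at b — b ∈ (∀r.D ⊔ A)
2. Hence b : (∀r.D ⊔ A): entailed.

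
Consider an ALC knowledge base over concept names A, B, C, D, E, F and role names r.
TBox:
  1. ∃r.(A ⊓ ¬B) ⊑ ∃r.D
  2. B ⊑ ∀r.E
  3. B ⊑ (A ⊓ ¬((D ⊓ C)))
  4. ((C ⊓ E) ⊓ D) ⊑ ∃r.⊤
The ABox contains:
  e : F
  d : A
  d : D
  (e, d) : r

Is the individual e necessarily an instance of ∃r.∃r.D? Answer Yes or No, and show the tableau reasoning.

1. e : ∃r.∃r.D?  L(e) = {F} ∪ {∀r.∀r.¬D}
   open: L(e) ⊇ {F, ¬B, ¬C, ∀r.(¬A ⊔ B), ∀r.∀r.¬D} — e ∉ ∃r.∃r.D possible
2. Hence e : ∃r.∃r.D: not entailed.

No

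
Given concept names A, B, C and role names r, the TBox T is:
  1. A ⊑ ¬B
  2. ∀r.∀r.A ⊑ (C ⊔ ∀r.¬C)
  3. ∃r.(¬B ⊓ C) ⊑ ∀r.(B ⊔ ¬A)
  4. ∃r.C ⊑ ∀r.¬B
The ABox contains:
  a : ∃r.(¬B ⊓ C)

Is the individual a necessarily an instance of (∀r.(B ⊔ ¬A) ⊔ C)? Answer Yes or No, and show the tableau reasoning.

1. a : (∀r.(B ⊔ ¬A) ⊔ C)?  L(a) = {∃r.(¬B ⊓ C)} ∪ {(∃r.(¬B ⊓ A) ⊓ ¬C)}
   clash {A, ¬A} at an ∃-successor — a ∈ (∀r.(B ⊔ ¬A) ⊔ C)
2. Hence a : (∀r.(B ⊔ ¬A) ⊔ C): entailed.

Yes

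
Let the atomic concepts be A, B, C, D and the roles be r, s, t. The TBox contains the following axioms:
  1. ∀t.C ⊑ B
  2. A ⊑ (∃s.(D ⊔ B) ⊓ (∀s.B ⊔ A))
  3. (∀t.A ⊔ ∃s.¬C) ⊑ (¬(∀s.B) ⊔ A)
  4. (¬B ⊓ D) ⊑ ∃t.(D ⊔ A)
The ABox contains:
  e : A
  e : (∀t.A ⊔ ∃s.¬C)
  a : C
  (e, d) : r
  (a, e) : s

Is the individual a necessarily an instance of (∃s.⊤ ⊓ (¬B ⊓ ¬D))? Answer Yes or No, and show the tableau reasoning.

1. a : (∃s.⊤ ⊓ (¬B ⊓ ¬D))?  L(a) = {C} ∪ {(∀s.⊥ ⊔ (B ⊔ D))}
   open: L(a) ⊇ {B, C, ¬A, ∀s.C, ∃t.¬A} (+ ∃-successors) — a ∉ (∃s.⊤ ⊓ (¬B ⊓ ¬D)) possible
2. Hence a : (∃s.⊤ ⊓ (¬B ⊓ ¬D)): not entailed.

No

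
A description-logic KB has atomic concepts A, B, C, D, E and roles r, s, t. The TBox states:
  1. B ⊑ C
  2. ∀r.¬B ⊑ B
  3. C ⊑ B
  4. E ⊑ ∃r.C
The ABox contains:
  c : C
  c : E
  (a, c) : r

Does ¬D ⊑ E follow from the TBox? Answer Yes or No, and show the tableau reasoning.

No

1. ¬D ⊑ E  ⇔  (¬D ⊓ ¬E) unsat w.r.t. T
   open: L(x₀) ⊇ {¬B, ¬C, ¬D, ¬E, ∃r.B} (+ ∃-successors)
2. Hence ¬D ⊑ E: not entailed.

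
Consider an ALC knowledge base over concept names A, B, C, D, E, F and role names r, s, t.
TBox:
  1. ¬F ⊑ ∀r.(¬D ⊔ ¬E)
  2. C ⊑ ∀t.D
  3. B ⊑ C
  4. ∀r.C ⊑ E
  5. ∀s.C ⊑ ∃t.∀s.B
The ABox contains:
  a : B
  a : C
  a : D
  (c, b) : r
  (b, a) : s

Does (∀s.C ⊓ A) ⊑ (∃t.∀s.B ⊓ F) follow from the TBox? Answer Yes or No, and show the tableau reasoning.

No

1. (∀s.C ⊓ A) ⊑ (∃t.∀s.B ⊓ F)  ⇔  ((∀s.C ⊓ A) ⊓ (∀t.∃s.¬B ⊔ ¬F)) unsat w.r.t. T
   apply at x₀: ∀s.C⊑∃t.∀s.B
   open: L(x₀) ⊇ {A, ¬B, ¬C, ¬F, ∀r.(¬D ⊔ ¬E), …} (+ ∃-successors)
2. Hence (∀s.C ⊓ A) ⊑ (∃t.∀s.B ⊓ F): not entailed.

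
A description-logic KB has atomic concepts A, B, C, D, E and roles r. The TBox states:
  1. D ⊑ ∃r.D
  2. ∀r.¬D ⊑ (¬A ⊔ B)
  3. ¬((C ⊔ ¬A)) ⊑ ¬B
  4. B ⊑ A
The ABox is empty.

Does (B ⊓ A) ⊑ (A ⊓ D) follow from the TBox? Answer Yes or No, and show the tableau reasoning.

No

1. (B ⊓ A) ⊑ (A ⊓ D)  ⇔  ((B ⊓ A) ⊓ (¬A ⊔ ¬D)) unsat w.r.t. T
   open: L(x₀) ⊇ {A, B, C, ¬D, ∃r.D} (+ ∃-successors)
2. Hence (B ⊓ A) ⊑ (A ⊓ D): not entailed.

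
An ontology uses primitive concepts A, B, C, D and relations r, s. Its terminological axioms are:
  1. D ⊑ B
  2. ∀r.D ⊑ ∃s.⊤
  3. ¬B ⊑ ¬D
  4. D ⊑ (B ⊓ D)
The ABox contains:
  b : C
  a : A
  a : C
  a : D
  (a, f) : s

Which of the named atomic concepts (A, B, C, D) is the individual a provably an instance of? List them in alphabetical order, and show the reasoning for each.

1. a : A?  L(a) = {A, C, D} ∪ {¬A}
   clash {A, ¬A} at a — a ∈ A
2. a : B?  L(a) = {A, C, D} ∪ {¬B}
   clash {D, ¬D} at a — a ∈ B
3. a : C?  L(a) = {A, C, D} ∪ {¬C}
   clash {C, ¬C} at a — a ∈ C
4. a : D?  L(a) = {A, C, D} ∪ {¬D}
   clash {D, ¬D} at a — a ∈ D
5. Entailed for a: {A, B, C, D}

{A, B, C, D}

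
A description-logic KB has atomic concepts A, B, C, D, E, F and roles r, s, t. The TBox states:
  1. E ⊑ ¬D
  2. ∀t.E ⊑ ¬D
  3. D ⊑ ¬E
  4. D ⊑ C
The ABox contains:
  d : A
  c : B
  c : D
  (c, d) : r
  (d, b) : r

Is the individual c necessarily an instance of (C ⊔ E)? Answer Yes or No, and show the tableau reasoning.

1. c : (C ⊔ E)?  L(c) = {B, D} ∪ {(¬C ⊓ ¬E)}
   clash {C, ¬C} at c — c ∈ (C ⊔ E)
2. Hence c : (C ⊔ E): entailed.

Yes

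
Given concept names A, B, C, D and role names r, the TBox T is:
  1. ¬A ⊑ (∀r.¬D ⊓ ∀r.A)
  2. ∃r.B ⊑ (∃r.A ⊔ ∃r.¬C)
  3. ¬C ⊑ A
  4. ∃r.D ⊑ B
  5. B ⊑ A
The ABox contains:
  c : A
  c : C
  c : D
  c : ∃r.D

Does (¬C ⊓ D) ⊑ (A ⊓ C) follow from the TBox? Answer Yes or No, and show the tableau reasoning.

No

1. (¬C ⊓ D) ⊑ (A ⊓ C)  ⇔  ((¬C ⊓ D) ⊓ (¬A ⊔ ¬C)) unsat w.r.t. T
   apply at x₀: ¬C⊑A
   open: L(x₀) ⊇ {A, D, ¬C, ∀r.¬B, ∀r.¬D}
2. Hence (¬C ⊓ D) ⊑ (A ⊓ C): not entailed.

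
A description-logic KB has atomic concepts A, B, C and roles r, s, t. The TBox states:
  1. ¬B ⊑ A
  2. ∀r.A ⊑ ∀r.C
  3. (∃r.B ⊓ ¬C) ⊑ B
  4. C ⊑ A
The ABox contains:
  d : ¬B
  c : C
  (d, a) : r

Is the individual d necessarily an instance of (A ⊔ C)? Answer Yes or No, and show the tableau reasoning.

Yes

1. d : (A ⊔ C)?  L(d) = {¬B} ∪ {(¬A ⊓ ¬C)}
   clash {A, ¬A} at d — d ∈ (A ⊔ C)
2. Hence d : (A ⊔ C): entailed.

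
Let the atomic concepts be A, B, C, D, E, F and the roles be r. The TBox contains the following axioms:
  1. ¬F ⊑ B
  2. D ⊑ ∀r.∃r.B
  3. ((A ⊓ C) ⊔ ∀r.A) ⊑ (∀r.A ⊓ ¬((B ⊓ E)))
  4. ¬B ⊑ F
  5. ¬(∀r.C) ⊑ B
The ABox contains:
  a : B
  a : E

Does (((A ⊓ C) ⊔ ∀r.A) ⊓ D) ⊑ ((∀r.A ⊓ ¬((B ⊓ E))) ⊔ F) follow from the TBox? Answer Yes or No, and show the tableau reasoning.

1. (((A ⊓ C) ⊔ ∀r.A) ⊓ D) ⊑ ((∀r.A ⊓ ¬((B ⊓ E))) ⊔ F)  ⇔  ((((A ⊓ C) ⊔ ∀r.A) ⊓ D) ⊓ ((∃r.¬A ⊔ (B ⊓ E)) ⊓ ¬F)) unsat w.r.t. T
   all branches close; clash {F, ¬F} at x₀
2. Hence (((A ⊓ C) ⊔ ∀r.A) ⊓ D) ⊑ ((∀r.A ⊓ ¬((B ⊓ E))) ⊔ F): entailed.

Yes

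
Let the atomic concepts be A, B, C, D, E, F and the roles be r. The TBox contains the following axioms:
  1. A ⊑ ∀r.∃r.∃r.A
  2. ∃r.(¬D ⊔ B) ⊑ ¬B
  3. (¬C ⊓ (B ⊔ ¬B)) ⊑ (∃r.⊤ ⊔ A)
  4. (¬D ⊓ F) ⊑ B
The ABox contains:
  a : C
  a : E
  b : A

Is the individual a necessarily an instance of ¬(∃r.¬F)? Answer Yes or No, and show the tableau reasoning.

1. a : ¬(∃r.¬F)?  L(a) = {C, E} ∪ {∃r.¬F}
   open: L(a) ⊇ {C, D, E, ¬A, ∀r.(D ⊓ ¬B), …} (+ ∃-successors) — a ∉ ¬(∃r.¬F) possible
2. Hence a : ¬(∃r.¬F): not entailed.

No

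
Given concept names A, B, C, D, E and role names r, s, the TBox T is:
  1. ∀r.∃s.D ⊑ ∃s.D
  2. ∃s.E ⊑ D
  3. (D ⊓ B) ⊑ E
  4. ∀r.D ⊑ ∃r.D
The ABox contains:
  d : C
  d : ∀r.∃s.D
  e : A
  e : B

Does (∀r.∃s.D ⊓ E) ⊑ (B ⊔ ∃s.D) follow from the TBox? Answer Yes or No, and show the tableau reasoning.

1. (∀r.∃s.D ⊓ E) ⊑ (B ⊔ ∃s.D)  ⇔  ((∀r.∃s.D ⊓ E) ⊓ (¬B ⊓ ∀s.¬D)) unsat w.r.t. T
   all branches close; clash {D, ¬D} at an ∃-successor
2. Hence (∀r.∃s.D ⊓ E) ⊑ (B ⊔ ∃s.D): entailed.

Yes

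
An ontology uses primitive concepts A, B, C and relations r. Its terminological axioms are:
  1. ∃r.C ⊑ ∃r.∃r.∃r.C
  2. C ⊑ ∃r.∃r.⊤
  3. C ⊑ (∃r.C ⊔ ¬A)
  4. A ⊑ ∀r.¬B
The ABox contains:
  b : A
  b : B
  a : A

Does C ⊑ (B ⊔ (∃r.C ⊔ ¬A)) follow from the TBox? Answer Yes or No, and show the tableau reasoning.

Yes

1. C ⊑ (B ⊔ (∃r.C ⊔ ¬A))  ⇔  (C ⊓ (¬B ⊓ (∀r.¬C ⊓ A))) unsat w.r.t. T
   all branches close; clash {A, ¬A} at x₀
2. Hence C ⊑ (B ⊔ (∃r.C ⊔ ¬A)): entailed.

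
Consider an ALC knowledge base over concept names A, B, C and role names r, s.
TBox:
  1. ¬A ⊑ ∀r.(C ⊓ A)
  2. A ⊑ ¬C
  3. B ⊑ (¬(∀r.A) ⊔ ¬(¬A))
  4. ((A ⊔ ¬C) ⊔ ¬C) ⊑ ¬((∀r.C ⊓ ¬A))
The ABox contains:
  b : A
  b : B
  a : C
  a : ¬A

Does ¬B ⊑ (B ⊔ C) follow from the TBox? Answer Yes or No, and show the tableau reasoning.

1. ¬B ⊑ (B ⊔ C)  ⇔  (¬B ⊓ (¬B ⊓ ¬C)) unsat w.r.t. T
   open: L(x₀) ⊇ {A, ¬B, ¬C}
2. Hence ¬B ⊑ (B ⊔ C): not entailed.

No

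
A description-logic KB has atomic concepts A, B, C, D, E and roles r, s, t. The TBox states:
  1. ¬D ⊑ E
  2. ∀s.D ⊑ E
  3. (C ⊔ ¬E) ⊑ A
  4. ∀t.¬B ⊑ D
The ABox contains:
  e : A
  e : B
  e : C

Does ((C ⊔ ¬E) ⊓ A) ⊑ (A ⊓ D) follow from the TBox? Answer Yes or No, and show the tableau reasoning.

No

1. ((C ⊔ ¬E) ⊓ A) ⊑ (A ⊓ D)  ⇔  (((C ⊔ ¬E) ⊓ A) ⊓ (¬A ⊔ ¬D)) unsat w.r.t. T
   open: L(x₀) ⊇ {A, C, E, ¬D, ∃t.B} (+ ∃-successors)
2. Hence ((C ⊔ ¬E) ⊓ A) ⊑ (A ⊓ D): not entailed.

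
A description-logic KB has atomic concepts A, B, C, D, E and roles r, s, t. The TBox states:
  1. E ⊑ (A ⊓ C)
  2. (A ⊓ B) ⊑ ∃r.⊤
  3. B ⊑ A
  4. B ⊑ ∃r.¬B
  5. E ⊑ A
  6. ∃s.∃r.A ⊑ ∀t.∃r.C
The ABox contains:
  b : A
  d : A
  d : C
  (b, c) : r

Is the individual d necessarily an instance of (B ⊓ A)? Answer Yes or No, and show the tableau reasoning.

No

1. d : (B ⊓ A)?  L(d) = {A, C} ∪ {(¬B ⊔ ¬A)}
   open: L(d) ⊇ {A, C, ¬B, ¬E, ∀s.∀r.¬A} — d ∉ (B ⊓ A) possible
2. Hence d : (B ⊓ A): not entailed.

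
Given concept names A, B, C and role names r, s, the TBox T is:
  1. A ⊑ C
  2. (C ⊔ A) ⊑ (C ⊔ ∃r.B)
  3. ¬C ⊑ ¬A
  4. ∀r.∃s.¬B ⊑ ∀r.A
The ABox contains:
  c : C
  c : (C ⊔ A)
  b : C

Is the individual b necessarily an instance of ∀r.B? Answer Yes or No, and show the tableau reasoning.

No

1. b : ∀r.B?  L(b) = {C} ∪ {∃r.¬B}
   open: L(b) ⊇ {C, ∃r.¬B, ∃r.∀s.B} (+ ∃-successors) — b ∉ ∀r.B possible
2. Hence b : ∀r.B: not entailed.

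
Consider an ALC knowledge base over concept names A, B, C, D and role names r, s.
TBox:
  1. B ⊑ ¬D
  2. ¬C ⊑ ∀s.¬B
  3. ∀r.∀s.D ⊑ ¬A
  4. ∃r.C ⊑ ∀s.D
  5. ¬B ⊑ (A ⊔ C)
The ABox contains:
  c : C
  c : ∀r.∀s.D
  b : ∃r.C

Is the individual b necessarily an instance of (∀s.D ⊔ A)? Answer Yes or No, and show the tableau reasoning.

Yes

1. b : (∀s.D ⊔ A)?  L(b) = {∃r.C} ∪ {(∃s.¬D ⊓ ¬A)}
   clash {D, ¬D} at an ∃-successor — b ∈ (∀s.D ⊔ A)
2. Hence b : (∀s.D ⊔ A): entailed.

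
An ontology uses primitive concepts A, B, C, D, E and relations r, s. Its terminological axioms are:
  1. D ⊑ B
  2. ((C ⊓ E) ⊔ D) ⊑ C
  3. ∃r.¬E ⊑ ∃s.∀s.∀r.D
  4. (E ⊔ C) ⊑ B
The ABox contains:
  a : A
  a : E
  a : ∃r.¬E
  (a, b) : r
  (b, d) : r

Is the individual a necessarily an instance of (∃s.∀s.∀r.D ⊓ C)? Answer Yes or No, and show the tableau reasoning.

No

1. a : (∃s.∀s.∀r.D ⊓ C)?  L(a) = {A, E, ∃r.¬E} ∪ {(∀s.∃s.∃r.¬D ⊔ ¬C)}
   apply at a: ∃r.¬E⊑∃s.∀s.∀r.D
   open: L(a) ⊇ {A, B, E, ¬C, ¬D, …} (+ ∃-successors) — a ∉ (∃s.∀s.∀r.D ⊓ C) possible
2. Hence a : (∃s.∀s.∀r.D ⊓ C): not entailed.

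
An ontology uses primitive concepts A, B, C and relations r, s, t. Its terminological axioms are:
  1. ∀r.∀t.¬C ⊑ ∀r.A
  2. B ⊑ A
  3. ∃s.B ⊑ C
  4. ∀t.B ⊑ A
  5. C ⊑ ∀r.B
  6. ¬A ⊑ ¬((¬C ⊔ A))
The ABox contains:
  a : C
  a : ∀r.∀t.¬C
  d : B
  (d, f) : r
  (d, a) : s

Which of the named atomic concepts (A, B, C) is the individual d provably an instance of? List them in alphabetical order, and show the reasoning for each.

1. d : A?  L(d) = {B} ∪ {¬A}
   clash {A, ¬A} at d — d ∈ A
2. d : B?  L(d) = {B} ∪ {¬B}
   clash {B, ¬B} at d — d ∈ B
3. d : C?  L(d) = {B} ∪ {¬C}
   apply at d: B⊑A
   open: L(d) ⊇ {A, B, ¬C, ∀s.¬B, ∃r.∃t.C} (+ ∃-successors) — d ∉ C possible
4. Entailed for d: {A, B}

{A, B}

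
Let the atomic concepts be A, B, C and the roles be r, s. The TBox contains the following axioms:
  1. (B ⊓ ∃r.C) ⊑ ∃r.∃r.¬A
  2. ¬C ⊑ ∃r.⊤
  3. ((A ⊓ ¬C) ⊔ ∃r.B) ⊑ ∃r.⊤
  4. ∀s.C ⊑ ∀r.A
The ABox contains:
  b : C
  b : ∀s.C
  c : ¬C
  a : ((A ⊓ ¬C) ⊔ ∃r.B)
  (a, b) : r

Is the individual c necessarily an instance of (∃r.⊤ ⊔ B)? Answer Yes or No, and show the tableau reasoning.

Yes

1. c : (∃r.⊤ ⊔ B)?  L(c) = {¬C} ∪ {(∀r.⊥ ⊓ ¬B)}
   clash ⊥ at an ∃-successor — c ∈ (∃r.⊤ ⊔ B)
2. Hence c : (∃r.⊤ ⊔ B): entailed.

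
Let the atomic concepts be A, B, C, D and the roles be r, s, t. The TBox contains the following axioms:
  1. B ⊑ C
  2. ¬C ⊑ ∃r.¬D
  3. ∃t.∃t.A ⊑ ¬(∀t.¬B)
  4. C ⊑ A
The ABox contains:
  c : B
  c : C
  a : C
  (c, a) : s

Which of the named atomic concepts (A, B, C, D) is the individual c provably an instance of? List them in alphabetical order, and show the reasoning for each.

{A, B, C}

1. c : A?  L(c) = {B, C} ∪ {¬A}
   clash {A, ¬A} at c — c ∈ A
2. c : B?  L(c) = {B, C} ∪ {¬B}
   clash {B, ¬B} at c — c ∈ B
3. c : C?  L(c) = {B, C} ∪ {¬C}
   clash {C, ¬C} at c — c ∈ C
4. c : D?  L(c) = {B, C} ∪ {¬D}
   apply at c: C⊑A
   open: L(c) ⊇ {A, B, C, ¬D, ∀t.∀t.¬A} — c ∉ D possible
5. Entailed for c: {A, B, C}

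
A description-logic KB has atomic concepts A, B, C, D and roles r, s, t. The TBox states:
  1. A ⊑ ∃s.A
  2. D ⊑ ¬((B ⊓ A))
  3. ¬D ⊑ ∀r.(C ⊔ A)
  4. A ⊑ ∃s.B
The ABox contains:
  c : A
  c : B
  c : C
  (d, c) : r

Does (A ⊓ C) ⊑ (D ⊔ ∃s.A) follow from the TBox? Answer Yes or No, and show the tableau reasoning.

Yes

1. (A ⊓ C) ⊑ (D ⊔ ∃s.A)  ⇔  ((A ⊓ C) ⊓ (¬D ⊓ ∀s.¬A)) unsat w.r.t. T
   all branches close; clash {A, ¬A} at an ∃-successor
2. Hence (A ⊓ C) ⊑ (D ⊔ ∃s.A): entailed.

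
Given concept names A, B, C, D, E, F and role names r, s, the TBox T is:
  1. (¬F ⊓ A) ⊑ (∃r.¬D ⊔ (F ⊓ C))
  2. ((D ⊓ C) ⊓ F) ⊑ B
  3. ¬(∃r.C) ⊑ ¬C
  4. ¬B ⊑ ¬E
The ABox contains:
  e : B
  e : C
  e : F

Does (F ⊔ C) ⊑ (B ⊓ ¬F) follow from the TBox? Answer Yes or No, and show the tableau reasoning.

No

1. (F ⊔ C) ⊑ (B ⊓ ¬F)  ⇔  ((F ⊔ C) ⊓ (¬B ⊔ F)) unsat w.r.t. T
   open: L(x₀) ⊇ {B, F, ∃r.C} (+ ∃-successors)
2. Hence (F ⊔ C) ⊑ (B ⊓ ¬F): not entailed.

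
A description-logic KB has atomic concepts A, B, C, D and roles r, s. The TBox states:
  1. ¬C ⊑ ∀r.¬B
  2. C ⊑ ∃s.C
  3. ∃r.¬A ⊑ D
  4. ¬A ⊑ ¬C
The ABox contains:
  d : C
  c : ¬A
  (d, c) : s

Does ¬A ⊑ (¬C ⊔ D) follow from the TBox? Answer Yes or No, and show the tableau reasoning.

Yes

1. ¬A ⊑ (¬C ⊔ D)  ⇔  (¬A ⊓ (C ⊓ ¬D)) unsat w.r.t. T
   all branches close; clash {C, ¬C} at x₀
2. Hence ¬A ⊑ (¬C ⊔ D): entailed.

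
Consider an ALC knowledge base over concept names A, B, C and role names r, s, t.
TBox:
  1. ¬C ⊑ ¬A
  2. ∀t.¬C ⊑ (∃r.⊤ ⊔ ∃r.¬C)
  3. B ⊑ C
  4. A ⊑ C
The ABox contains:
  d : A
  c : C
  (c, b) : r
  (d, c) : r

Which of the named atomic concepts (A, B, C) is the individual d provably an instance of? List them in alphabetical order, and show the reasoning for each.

1. d : A?  L(d) = {A} ∪ {¬A}
   clash {A, ¬A} at d — d ∈ A
2. d : B?  L(d) = {A} ∪ {¬B}
   apply at d: A⊑C
   open: L(d) ⊇ {A, C, ¬B, ∃t.C} (+ ∃-successors) — d ∉ B possible
3. d : C?  L(d) = {A} ∪ {¬C}
   clash {A, ¬A} at d — d ∈ C
4. Entailed for d: {A, C}

{A, C}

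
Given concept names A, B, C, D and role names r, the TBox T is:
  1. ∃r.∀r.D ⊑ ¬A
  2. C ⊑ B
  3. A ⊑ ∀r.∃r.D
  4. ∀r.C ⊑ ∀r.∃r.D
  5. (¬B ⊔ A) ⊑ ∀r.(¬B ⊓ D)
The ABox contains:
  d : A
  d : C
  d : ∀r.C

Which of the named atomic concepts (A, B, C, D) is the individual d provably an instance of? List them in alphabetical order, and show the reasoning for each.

1. d : A?  L(d) = {A, C, ∀r.C} ∪ {¬A}
   clash {A, ¬A} at d — d ∈ A
2. d : B?  L(d) = {A, C, ∀r.C} ∪ {¬B}
   clash {B, ¬B} at d — d ∈ B
3. d : C?  L(d) = {A, C, ∀r.C} ∪ {¬C}
   clash {C, ¬C} at d — d ∈ C
4. d : D?  L(d) = {A, C, ∀r.C} ∪ {¬D}
   apply at d: C⊑B; A⊑∀r.∃r.D; ∀r.C⊑∀r.∃r.D
   open: L(d) ⊇ {A, B, C, ¬D, ∀r.(¬B ⊓ D), …} — d ∉ D possible
5. Entailed for d: {A, B, C}

{A, B, C}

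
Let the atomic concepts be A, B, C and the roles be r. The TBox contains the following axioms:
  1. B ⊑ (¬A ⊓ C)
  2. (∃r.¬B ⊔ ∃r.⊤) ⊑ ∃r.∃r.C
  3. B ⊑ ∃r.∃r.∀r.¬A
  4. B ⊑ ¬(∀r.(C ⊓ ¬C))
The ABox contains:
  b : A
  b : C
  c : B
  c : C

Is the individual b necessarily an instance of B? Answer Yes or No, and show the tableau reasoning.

1. b : B?  L(b) = {A, C} ∪ {¬B}
   open: L(b) ⊇ {A, C, ¬B, ∀r.B, ∀r.⊥} — b ∉ B possible
2. Hence b : B: not entailed.

No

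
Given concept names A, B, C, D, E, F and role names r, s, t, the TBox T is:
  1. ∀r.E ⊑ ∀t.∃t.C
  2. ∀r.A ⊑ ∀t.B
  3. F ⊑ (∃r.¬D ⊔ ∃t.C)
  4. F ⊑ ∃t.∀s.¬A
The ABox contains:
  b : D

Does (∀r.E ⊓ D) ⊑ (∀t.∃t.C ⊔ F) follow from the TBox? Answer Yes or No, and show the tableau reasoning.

1. (∀r.E ⊓ D) ⊑ (∀t.∃t.C ⊔ F)  ⇔  ((∀r.E ⊓ D) ⊓ (∃t.∀t.¬C ⊓ ¬F)) unsat w.r.t. T
   all branches close; clash {C, ¬C} at an ∃-successor
2. Hence (∀r.E ⊓ D) ⊑ (∀t.∃t.C ⊔ F): entailed.

Yes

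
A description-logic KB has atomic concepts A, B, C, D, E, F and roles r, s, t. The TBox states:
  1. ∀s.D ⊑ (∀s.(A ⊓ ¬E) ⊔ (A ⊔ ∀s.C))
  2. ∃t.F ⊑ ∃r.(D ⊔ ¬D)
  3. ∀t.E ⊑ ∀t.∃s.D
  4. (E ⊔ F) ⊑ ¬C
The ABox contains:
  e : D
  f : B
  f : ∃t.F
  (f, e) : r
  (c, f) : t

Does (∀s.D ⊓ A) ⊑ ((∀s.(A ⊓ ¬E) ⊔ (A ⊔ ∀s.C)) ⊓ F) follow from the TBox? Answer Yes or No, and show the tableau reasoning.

1. (∀s.D ⊓ A) ⊑ ((∀s.(A ⊓ ¬E) ⊔ (A ⊔ ∀s.C)) ⊓ F)  ⇔  ((∀s.D ⊓ A) ⊓ ((∃s.(¬A ⊔ E) ⊓ (¬A ⊓ ∃s.¬C)) ⊔ ¬F)) unsat w.r.t. T
   apply at x₀: ∀s.D⊑(∀s.(A ⊓ ¬E) ⊔ (A ⊔ ∀s.C))
   open: L(x₀) ⊇ {A, ¬E, ¬F, ∀s.(A ⊓ ¬E), ∀s.D, …} (+ ∃-successors)
2. Hence (∀s.D ⊓ A) ⊑ ((∀s.(A ⊓ ¬E) ⊔ (A ⊔ ∀s.C)) ⊓ F): not entailed.

No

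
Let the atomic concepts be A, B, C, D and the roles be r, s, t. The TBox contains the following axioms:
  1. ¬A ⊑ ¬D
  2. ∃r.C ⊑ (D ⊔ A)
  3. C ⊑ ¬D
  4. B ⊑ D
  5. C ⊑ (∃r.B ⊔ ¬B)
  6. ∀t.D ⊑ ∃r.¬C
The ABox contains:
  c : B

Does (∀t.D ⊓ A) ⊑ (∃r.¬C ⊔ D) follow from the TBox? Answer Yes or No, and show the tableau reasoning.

1. (∀t.D ⊓ A) ⊑ (∃r.¬C ⊔ D)  ⇔  ((∀t.D ⊓ A) ⊓ (∀r.C ⊓ ¬D)) unsat w.r.t. T
   all branches close; clash {D, ¬D} at x₀
2. Hence (∀t.D ⊓ A) ⊑ (∃r.¬C ⊔ D): entailed.

Yes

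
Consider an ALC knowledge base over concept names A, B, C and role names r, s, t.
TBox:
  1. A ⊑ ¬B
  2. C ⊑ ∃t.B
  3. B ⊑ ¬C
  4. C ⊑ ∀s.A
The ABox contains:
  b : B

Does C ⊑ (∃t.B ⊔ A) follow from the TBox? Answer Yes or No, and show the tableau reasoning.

1. C ⊑ (∃t.B ⊔ A)  ⇔  (C ⊓ (∀t.¬B ⊓ ¬A)) unsat w.r.t. T
   all branches close; clash {C, ¬C} at x₀
2. Hence C ⊑ (∃t.B ⊔ A): entailed.

Yes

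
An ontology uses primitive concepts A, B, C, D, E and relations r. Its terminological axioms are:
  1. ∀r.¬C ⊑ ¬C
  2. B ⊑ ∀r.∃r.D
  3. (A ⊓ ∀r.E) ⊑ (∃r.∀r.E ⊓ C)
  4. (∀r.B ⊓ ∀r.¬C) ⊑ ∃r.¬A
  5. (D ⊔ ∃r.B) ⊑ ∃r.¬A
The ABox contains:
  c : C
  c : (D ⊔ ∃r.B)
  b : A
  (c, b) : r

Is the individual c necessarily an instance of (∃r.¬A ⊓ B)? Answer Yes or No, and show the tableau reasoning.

1. c : (∃r.¬A ⊓ B)?  L(c) = {C, (D ⊔ ∃r.B)} ∪ {(∀r.A ⊔ ¬B)}
   apply at c: (D ⊔ ∃r.B)⊑∃r.¬A
   open: L(c) ⊇ {C, D, ¬A, ¬B, ∃r.C, …} (+ ∃-successors) — c ∉ (∃r.¬A ⊓ B) possible
2. Hence c : (∃r.¬A ⊓ B): not entailed.

No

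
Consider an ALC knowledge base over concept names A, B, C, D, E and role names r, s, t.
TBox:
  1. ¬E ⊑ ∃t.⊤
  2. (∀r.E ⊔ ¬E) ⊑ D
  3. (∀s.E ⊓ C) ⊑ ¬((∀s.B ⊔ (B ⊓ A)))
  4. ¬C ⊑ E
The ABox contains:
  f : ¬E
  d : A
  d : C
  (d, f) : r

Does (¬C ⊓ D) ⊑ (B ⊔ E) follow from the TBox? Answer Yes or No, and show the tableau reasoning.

Yes

1. (¬C ⊓ D) ⊑ (B ⊔ E)  ⇔  ((¬C ⊓ D) ⊓ (¬B ⊓ ¬E)) unsat w.r.t. T
   all branches close; clash {E, ¬E} at x₀
2. Hence (¬C ⊓ D) ⊑ (B ⊔ E): entailed.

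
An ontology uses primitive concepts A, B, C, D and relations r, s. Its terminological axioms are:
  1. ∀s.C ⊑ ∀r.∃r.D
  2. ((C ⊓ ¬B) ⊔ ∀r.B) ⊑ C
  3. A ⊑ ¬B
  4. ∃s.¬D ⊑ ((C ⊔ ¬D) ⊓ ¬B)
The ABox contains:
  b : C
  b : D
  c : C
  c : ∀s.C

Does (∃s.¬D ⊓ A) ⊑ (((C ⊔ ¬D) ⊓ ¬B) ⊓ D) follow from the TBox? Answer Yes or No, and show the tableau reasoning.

No

1. (∃s.¬D ⊓ A) ⊑ (((C ⊔ ¬D) ⊓ ¬B) ⊓ D)  ⇔  ((∃s.¬D ⊓ A) ⊓ (((¬C ⊓ D) ⊔ B) ⊔ ¬D)) unsat w.r.t. T
   apply at x₀: A⊑¬B; ∃s.¬D⊑((C ⊔ ¬D) ⊓ ¬B)
   open: L(x₀) ⊇ {A, ¬B, ¬C, ¬D, ∃r.¬B, …} (+ ∃-successors)
2. Hence (∃s.¬D ⊓ A) ⊑ (((C ⊔ ¬D) ⊓ ¬B) ⊓ D): not entailed.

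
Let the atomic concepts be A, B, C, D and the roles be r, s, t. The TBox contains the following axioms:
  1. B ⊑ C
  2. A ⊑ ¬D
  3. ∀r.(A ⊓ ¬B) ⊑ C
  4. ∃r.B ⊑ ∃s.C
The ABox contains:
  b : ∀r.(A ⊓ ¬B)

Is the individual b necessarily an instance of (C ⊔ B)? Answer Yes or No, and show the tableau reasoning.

Yes

1. b : (C ⊔ B)?  L(b) = {∀r.(A ⊓ ¬B)} ∪ {(¬C ⊓ ¬B)}
   clash {C, ¬C} at b — b ∈ (C ⊔ B)
2. Hence b : (C ⊔ B): entailed.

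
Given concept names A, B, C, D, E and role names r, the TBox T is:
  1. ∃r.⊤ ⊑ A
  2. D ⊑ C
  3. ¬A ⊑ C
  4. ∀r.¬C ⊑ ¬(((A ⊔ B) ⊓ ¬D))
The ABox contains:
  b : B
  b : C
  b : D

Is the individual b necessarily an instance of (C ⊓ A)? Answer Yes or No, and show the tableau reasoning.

1. b : (C ⊓ A)?  L(b) = {B, C, D} ∪ {(¬C ⊔ ¬A)}
   open: L(b) ⊇ {B, C, D, ¬A, ∀r.⊥} — b ∉ (C ⊓ A) possible
2. Hence b : (C ⊓ A): not entailed.

No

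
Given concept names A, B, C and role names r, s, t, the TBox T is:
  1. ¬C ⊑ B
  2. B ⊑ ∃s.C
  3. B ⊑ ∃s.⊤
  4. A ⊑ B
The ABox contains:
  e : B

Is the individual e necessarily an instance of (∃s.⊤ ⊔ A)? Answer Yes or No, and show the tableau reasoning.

1. e : (∃s.⊤ ⊔ A)?  L(e) = {B} ∪ {(∀s.⊥ ⊓ ¬A)}
   clash ⊥ at an ∃-successor — e ∈ (∃s.⊤ ⊔ A)
2. Hence e : (∃s.⊤ ⊔ A): entailed.

Yes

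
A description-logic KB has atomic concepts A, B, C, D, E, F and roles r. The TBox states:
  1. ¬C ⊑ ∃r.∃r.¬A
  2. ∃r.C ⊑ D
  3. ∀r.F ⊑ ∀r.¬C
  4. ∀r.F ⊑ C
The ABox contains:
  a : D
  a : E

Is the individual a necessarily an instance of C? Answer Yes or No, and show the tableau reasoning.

1. a : C?  L(a) = {D, E} ∪ {¬C}
   apply at a: ¬C⊑∃r.∃r.¬A
   open: L(a) ⊇ {D, E, ¬C, ∃r.¬F, ∃r.∃r.¬A} (+ ∃-successors) — a ∉ C possible
2. Hence a : C: not entailed.

No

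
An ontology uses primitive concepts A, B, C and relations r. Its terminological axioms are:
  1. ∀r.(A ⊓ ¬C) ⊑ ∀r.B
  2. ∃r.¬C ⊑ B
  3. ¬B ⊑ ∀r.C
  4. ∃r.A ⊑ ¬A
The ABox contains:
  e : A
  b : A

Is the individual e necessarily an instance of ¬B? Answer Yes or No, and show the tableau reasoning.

No

1. e : ¬B?  L(e) = {A} ∪ {B}
   open: L(e) ⊇ {A, B, ∀r.¬A, ∃r.(¬A ⊔ C)} (+ ∃-successors) — e ∉ ¬B possible
2. Hence e : ¬B: not entailed.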